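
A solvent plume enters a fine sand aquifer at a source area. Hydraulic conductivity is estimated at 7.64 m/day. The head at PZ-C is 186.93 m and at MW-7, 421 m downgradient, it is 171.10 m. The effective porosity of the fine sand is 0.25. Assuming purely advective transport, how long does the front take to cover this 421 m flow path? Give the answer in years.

1.00

Hydraulic gradient i = (186.93 − 171.10) / 421 = 15.83 / 421 = 0.03760.
Darcy flux q = K · i = 7.640 × 0.03760 = 0.2873 m/day.
Seepage velocity v = q / n_e = 0.2873 / 0.25 = 1.149 m/day.
Travel time t = L / v = 421 / 1.149 = 366.4 days = 1.003 years.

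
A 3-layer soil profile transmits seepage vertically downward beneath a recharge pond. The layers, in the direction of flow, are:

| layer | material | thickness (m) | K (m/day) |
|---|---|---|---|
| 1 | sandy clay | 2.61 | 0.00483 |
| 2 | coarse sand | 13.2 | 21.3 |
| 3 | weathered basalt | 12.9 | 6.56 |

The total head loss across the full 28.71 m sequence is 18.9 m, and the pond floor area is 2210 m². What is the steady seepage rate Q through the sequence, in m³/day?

76.9

Flow is perpendicular to layering, so the layers act in series and the equivalent K is the thickness-weighted harmonic mean.
Total thickness L = 2.61 + 13.2 + 12.9 = 28.71 m.
Σ(b_i/K_i) = 2.61/0.00483 + 13.2/21.3 + 12.9/6.56 = 543.0 d.
K_eq = L / Σ(b_i/K_i) = 28.71 / 543.0 = 0.05288 m/day.
Q = K_eq · A · (Δh/L) = 0.05288 × 2210 × (18.9/28.71) = 76.93 m³/day.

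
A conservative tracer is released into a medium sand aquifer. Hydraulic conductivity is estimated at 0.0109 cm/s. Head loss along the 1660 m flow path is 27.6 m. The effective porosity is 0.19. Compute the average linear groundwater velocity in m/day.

Convert K: 0.0109 cm/s × 864 = 9.418 m/day.
Hydraulic gradient i = Δh / L = 27.6 / 1660 = 0.01663.
Darcy flux q = K · i = 9.418 × 0.01663 = 0.1566 m/day.
Seepage velocity v = q / n_e = 0.1566 / 0.19 = 0.8241 m/day.

0.824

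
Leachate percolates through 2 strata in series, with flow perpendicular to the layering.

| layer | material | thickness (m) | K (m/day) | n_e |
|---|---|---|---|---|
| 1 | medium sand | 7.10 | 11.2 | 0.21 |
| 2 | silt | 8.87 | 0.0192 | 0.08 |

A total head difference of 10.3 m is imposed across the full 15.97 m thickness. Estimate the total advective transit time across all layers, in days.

98.8

With flow normal to the layers, continuity requires the same specific discharge q through every layer.
Σ(b_i/K_i) = 7.10/11.2 + 8.87/0.0192 = 462.6 d.
q = Δh / Σ(b_i/K_i) = 10.3 / 462.6 = 0.02226 m/day.
In each layer the seepage velocity is v_i = q/n_i, so the layer transit time is t_i = b_i·n_i / q:
  layer 1 (medium sand): t_1 = 7.10 × 0.21 / 0.02226 = 66.97 d
  layer 2 (silt): t_2 = 8.87 × 0.08 / 0.02226 = 31.87 d
Total t = Σ t_i = 98.84 days.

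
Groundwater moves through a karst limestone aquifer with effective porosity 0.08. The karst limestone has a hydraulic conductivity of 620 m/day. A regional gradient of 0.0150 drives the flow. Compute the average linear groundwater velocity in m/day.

116

Hydraulic gradient i = 0.0150.
Darcy flux q = K · i = 620.0 × 0.01500 = 9.300 m/day.
Seepage velocity v = q / n_e = 9.300 / 0.08 = 116.2 m/day.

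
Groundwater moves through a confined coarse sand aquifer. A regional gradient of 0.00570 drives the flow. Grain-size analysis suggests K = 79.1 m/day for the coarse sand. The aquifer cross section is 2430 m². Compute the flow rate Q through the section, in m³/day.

Hydraulic gradient i = 0.00570.
Darcy's law: Q = K · A · i = 79.10 × 2430 × 0.005700 = 1096 m³/day.

1100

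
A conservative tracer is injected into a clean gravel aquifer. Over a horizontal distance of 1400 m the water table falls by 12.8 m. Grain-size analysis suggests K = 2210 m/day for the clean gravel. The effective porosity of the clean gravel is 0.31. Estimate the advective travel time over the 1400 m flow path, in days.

Hydraulic gradient i = Δh / L = 12.8 / 1400 = 0.009143.
Darcy flux q = K · i = 2210 × 0.009143 = 20.21 m/day.
Seepage velocity v = q / n_e = 20.21 / 0.31 = 65.18 m/day.
Travel time t = L / v = 1400 / 65.18 = 21.48 days.

21.5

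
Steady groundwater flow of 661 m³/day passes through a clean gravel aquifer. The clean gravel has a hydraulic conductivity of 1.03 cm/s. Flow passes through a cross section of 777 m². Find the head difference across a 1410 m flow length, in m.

Convert K: 1.03 cm/s × 864 = 889.9 m/day.
From Q = K·A·i, i = Q / (K·A) = 661 / (889.9 × 777.0) = 0.0009559.
Head loss Δh = i · L = 0.0009559 × 1410 = 1.348 m.

1.35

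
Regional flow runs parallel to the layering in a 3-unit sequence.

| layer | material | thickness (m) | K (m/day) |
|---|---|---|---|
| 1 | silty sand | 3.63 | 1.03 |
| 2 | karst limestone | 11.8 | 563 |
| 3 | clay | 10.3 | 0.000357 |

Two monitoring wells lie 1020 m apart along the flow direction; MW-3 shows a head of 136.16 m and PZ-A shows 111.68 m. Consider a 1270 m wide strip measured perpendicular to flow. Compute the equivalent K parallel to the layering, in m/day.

Flow is parallel to layering, so each bed carries its own Darcy discharge and the transmissivities add.
Σ(K_i·b_i) = 1.03×3.63 + 563×11.8 + 0.000357×10.3 = 6647 m²/day.
Total thickness b = 25.73 m, so K_eq = Σ(K_i·b_i)/b = 258.3 m/day.

258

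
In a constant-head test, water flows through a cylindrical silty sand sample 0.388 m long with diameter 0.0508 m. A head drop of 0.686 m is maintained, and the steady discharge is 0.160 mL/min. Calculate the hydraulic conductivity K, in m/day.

Cross-sectional area A = π·(d/2)² = π × (0.0508/2)² = 0.002027 m².
Convert discharge: 0.160 mL/min = 2.667e-09 m³/s.
Darcy's law rearranged: K = Q·L / (A·Δh) = 2.667e-09 × 0.388 / (0.002027 × 0.686) = 7.441e-07 m/s = 0.06429 m/day.

0.0643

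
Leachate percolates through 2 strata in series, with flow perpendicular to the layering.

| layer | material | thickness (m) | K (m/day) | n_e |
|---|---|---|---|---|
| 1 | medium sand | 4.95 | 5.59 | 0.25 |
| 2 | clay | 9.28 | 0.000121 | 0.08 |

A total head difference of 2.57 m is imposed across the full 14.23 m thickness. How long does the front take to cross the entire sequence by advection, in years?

With flow normal to the layers, continuity requires the same specific discharge q through every layer.
Σ(b_i/K_i) = 4.95/5.59 + 9.28/0.000121 = 76695 d.
q = Δh / Σ(b_i/K_i) = 2.57 / 76695 = 3.351e-05 m/day.
In each layer the seepage velocity is v_i = q/n_i, so the layer transit time is t_i = b_i·n_i / q:
  layer 1 (medium sand): t_1 = 4.95 × 0.25 / 3.351e-05 = 36930 d
  layer 2 (clay): t_2 = 9.28 × 0.08 / 3.351e-05 = 22155 d
Total t = Σ t_i = 59085 days = 161.8 years.

162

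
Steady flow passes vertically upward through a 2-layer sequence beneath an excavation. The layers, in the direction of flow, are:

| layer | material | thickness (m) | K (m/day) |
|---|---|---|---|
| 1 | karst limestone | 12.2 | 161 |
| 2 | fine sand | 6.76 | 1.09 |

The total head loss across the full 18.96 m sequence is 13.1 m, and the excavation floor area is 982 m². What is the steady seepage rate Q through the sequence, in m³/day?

Flow is perpendicular to layering, so the layers act in series and the equivalent K is the thickness-weighted harmonic mean.
Total thickness L = 12.2 + 6.76 = 18.96 m.
Σ(b_i/K_i) = 12.2/161 + 6.76/1.09 = 6.278 d.
K_eq = L / Σ(b_i/K_i) = 18.96 / 6.278 = 3.020 m/day.
Q = K_eq · A · (Δh/L) = 3.020 × 982 × (13.1/18.96) = 2049 m³/day.

2050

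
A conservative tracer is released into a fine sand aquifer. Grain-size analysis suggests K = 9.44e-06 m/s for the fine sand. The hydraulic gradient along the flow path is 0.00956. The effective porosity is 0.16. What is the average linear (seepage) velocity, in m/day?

0.0487

Convert K: 9.44e-06 m/s × 86400 = 0.8156 m/day.
Hydraulic gradient i = 0.00956.
Darcy flux q = K · i = 0.8156 × 0.009560 = 0.007797 m/day.
Seepage velocity v = q / n_e = 0.007797 / 0.16 = 0.04873 m/day.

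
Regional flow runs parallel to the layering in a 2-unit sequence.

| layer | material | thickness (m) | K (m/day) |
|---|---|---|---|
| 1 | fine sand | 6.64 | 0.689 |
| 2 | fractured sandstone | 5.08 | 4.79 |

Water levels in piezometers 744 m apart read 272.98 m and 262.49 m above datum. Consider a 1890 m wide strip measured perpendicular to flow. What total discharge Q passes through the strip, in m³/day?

Flow is parallel to layering, so each bed carries its own Darcy discharge and the transmissivities add.
Σ(K_i·b_i) = 0.689×6.64 + 4.79×5.08 = 28.91 m²/day.
Hydraulic gradient i = (272.98 − 262.49) / 744 = 10.49 / 744 = 0.01410.
Q = Σ(K_i·b_i) · W · i = 28.91 × 1890 × 0.01410 = 770.3 m³/day.

770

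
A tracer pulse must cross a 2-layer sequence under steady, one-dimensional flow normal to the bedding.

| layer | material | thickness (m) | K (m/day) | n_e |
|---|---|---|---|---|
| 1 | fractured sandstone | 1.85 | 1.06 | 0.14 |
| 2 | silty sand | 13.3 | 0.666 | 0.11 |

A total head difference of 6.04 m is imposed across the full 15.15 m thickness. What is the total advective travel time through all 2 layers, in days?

6.19

With flow normal to the layers, continuity requires the same specific discharge q through every layer.
Σ(b_i/K_i) = 1.85/1.06 + 13.3/0.666 = 21.72 d.
q = Δh / Σ(b_i/K_i) = 6.04 / 21.72 = 0.2781 m/day.
In each layer the seepage velocity is v_i = q/n_i, so the layer transit time is t_i = b_i·n_i / q:
  layer 1 (fractured sandstone): t_1 = 1.85 × 0.14 / 0.2781 = 0.9312 d
  layer 2 (silty sand): t_2 = 13.3 × 0.11 / 0.2781 = 5.260 d
Total t = Σ t_i = 6.191 days.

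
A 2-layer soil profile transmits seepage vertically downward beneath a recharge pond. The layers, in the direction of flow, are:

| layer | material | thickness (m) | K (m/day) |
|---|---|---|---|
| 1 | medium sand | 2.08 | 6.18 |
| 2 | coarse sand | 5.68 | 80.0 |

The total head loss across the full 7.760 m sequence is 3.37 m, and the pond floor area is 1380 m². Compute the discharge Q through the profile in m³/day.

Flow is perpendicular to layering, so the layers act in series and the equivalent K is the thickness-weighted harmonic mean.
Total thickness L = 2.08 + 5.68 = 7.760 m.
Σ(b_i/K_i) = 2.08/6.18 + 5.68/80.0 = 0.4076 d.
K_eq = L / Σ(b_i/K_i) = 7.760 / 0.4076 = 19.04 m/day.
Q = K_eq · A · (Δh/L) = 19.04 × 1380 × (3.37/7.760) = 11411 m³/day.

11400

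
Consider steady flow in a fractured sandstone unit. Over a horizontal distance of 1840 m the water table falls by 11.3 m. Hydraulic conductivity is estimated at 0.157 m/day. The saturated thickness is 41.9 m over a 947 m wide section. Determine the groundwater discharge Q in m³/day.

Cross-sectional area A = 947 × 41.9 = 39679 m².
Hydraulic gradient i = Δh / L = 11.3 / 1840 = 0.006141.
Darcy's law: Q = K · A · i = 0.1570 × 39679 × 0.006141 = 38.26 m³/day.

38.3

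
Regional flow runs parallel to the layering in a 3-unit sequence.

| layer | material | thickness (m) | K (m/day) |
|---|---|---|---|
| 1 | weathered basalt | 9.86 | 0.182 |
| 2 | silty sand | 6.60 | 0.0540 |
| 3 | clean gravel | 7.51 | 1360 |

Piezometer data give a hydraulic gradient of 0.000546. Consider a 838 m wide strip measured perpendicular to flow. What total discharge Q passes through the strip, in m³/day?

4670

Flow is parallel to layering, so each bed carries its own Darcy discharge and the transmissivities add.
Σ(K_i·b_i) = 0.182×9.86 + 0.0540×6.60 + 1360×7.51 = 10216 m²/day.
Hydraulic gradient i = 0.000546.
Q = Σ(K_i·b_i) · W · i = 10216 × 838 × 0.0005460 = 4674 m³/day.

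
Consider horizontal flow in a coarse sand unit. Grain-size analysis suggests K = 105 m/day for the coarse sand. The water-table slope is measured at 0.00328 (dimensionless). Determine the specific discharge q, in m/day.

Hydraulic gradient i = 0.00328.
Specific discharge q = K · i = 105.0 × 0.003280 = 0.3444 m/day.

0.344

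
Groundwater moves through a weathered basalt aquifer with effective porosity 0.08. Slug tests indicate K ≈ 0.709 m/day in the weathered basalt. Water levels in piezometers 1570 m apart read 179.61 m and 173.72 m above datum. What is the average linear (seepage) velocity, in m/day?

Hydraulic gradient i = (179.61 − 173.72) / 1570 = 5.89 / 1570 = 0.003752.
Darcy flux q = K · i = 0.7090 × 0.003752 = 0.002660 m/day.
Seepage velocity v = q / n_e = 0.002660 / 0.08 = 0.03325 m/day.

0.0332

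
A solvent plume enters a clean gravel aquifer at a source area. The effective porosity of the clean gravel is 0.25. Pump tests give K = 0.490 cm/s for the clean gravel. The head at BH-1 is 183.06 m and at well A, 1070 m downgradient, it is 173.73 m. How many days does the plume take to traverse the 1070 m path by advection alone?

72.5

Convert K: 0.490 cm/s × 864 = 423.4 m/day.
Hydraulic gradient i = (183.06 − 173.73) / 1070 = 9.33 / 1070 = 0.008720.
Darcy flux q = K · i = 423.4 × 0.008720 = 3.692 m/day.
Seepage velocity v = q / n_e = 3.692 / 0.25 = 14.77 m/day.
Travel time t = L / v = 1070 / 14.77 = 72.46 days.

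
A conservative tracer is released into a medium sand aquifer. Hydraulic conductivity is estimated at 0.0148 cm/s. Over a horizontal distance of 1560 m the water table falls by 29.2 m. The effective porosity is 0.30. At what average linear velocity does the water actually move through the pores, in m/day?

Convert K: 0.0148 cm/s × 864 = 12.79 m/day.
Hydraulic gradient i = Δh / L = 29.2 / 1560 = 0.01872.
Darcy flux q = K · i = 12.79 × 0.01872 = 0.2394 m/day.
Seepage velocity v = q / n_e = 0.2394 / 0.30 = 0.7978 m/day.

0.798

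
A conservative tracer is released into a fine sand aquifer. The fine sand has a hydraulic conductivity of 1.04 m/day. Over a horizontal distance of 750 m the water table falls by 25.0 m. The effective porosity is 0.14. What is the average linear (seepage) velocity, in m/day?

Hydraulic gradient i = Δh / L = 25.0 / 750 = 0.03333.
Darcy flux q = K · i = 1.040 × 0.03333 = 0.03467 m/day.
Seepage velocity v = q / n_e = 0.03467 / 0.14 = 0.2476 m/day.

0.248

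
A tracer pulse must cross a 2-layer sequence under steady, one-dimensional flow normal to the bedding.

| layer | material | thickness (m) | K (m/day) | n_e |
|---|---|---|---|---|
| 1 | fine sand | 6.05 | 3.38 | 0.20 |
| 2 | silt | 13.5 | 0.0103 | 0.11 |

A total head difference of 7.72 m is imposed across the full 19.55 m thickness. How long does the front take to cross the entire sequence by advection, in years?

1.25

With flow normal to the layers, continuity requires the same specific discharge q through every layer.
Σ(b_i/K_i) = 6.05/3.38 + 13.5/0.0103 = 1312 d.
q = Δh / Σ(b_i/K_i) = 7.72 / 1312 = 0.005882 m/day.
In each layer the seepage velocity is v_i = q/n_i, so the layer transit time is t_i = b_i·n_i / q:
  layer 1 (fine sand): t_1 = 6.05 × 0.20 / 0.005882 = 205.7 d
  layer 2 (silt): t_2 = 13.5 × 0.11 / 0.005882 = 252.5 d
Total t = Σ t_i = 458.2 days = 1.254 years.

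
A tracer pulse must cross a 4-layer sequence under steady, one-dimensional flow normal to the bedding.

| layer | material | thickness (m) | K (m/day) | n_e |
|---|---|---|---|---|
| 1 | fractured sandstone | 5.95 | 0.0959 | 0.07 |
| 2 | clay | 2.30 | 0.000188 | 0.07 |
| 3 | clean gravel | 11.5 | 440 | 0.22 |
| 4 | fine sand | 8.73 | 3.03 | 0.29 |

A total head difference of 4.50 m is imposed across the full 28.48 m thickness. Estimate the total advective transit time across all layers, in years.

42.2

With flow normal to the layers, continuity requires the same specific discharge q through every layer.
Σ(b_i/K_i) = 5.95/0.0959 + 2.30/0.000188 + 11.5/440 + 8.73/3.03 = 12299 d.
q = Δh / Σ(b_i/K_i) = 4.50 / 12299 = 0.0003659 m/day.
In each layer the seepage velocity is v_i = q/n_i, so the layer transit time is t_i = b_i·n_i / q:
  layer 1 (fractured sandstone): t_1 = 5.95 × 0.07 / 0.0003659 = 1138 d
  layer 2 (clay): t_2 = 2.30 × 0.07 / 0.0003659 = 440.0 d
  layer 3 (clean gravel): t_3 = 11.5 × 0.22 / 0.0003659 = 6915 d
  layer 4 (fine sand): t_4 = 8.73 × 0.29 / 0.0003659 = 6919 d
Total t = Σ t_i = 15413 days = 42.20 years.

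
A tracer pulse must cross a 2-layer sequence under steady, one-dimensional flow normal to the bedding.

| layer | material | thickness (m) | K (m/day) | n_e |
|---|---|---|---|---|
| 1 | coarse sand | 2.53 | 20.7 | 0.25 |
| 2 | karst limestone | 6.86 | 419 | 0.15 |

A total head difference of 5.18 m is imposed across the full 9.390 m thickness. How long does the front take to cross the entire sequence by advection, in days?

With flow normal to the layers, continuity requires the same specific discharge q through every layer.
Σ(b_i/K_i) = 2.53/20.7 + 6.86/419 = 0.1386 d.
q = Δh / Σ(b_i/K_i) = 5.18 / 0.1386 = 37.38 m/day.
In each layer the seepage velocity is v_i = q/n_i, so the layer transit time is t_i = b_i·n_i / q:
  layer 1 (coarse sand): t_1 = 2.53 × 0.25 / 37.38 = 0.01692 d
  layer 2 (karst limestone): t_2 = 6.86 × 0.15 / 37.38 = 0.02753 d
Total t = Σ t_i = 0.04445 days.

0.0445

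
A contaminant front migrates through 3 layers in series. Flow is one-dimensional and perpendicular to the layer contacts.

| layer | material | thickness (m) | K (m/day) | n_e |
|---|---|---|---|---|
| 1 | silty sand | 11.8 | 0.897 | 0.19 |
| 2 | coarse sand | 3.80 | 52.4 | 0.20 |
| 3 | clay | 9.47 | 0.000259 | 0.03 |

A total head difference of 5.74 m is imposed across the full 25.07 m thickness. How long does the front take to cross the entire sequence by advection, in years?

With flow normal to the layers, continuity requires the same specific discharge q through every layer.
Σ(b_i/K_i) = 11.8/0.897 + 3.80/52.4 + 9.47/0.000259 = 36577 d.
q = Δh / Σ(b_i/K_i) = 5.74 / 36577 = 0.0001569 m/day.
In each layer the seepage velocity is v_i = q/n_i, so the layer transit time is t_i = b_i·n_i / q:
  layer 1 (silty sand): t_1 = 11.8 × 0.19 / 0.0001569 = 14287 d
  layer 2 (coarse sand): t_2 = 3.80 × 0.20 / 0.0001569 = 4843 d
  layer 3 (clay): t_3 = 9.47 × 0.03 / 0.0001569 = 1810 d
Total t = Σ t_i = 20940 days = 57.33 years.

57.3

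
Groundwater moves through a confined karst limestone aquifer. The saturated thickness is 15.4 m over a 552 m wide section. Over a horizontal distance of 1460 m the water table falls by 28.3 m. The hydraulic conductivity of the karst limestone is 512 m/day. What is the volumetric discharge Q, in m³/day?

84400

Cross-sectional area A = 552 × 15.4 = 8501 m².
Hydraulic gradient i = Δh / L = 28.3 / 1460 = 0.01938.
Darcy's law: Q = K · A · i = 512.0 × 8501 × 0.01938 = 84365 m³/day.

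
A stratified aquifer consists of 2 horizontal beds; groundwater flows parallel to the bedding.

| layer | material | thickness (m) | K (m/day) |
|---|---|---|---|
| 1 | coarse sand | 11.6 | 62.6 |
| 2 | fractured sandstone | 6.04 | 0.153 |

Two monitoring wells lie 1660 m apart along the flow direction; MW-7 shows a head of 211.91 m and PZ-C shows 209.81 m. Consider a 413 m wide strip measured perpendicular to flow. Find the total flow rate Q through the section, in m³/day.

380

Flow is parallel to layering, so each bed carries its own Darcy discharge and the transmissivities add.
Σ(K_i·b_i) = 62.6×11.6 + 0.153×6.04 = 727.1 m²/day.
Hydraulic gradient i = (211.91 − 209.81) / 1660 = 2.1 / 1660 = 0.001265.
Q = Σ(K_i·b_i) · W · i = 727.1 × 413 × 0.001265 = 379.9 m³/day.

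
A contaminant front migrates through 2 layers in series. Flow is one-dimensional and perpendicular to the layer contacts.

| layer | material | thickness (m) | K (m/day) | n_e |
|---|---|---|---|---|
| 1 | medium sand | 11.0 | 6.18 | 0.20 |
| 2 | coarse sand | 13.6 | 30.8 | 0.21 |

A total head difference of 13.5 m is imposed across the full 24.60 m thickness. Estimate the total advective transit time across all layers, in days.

With flow normal to the layers, continuity requires the same specific discharge q through every layer.
Σ(b_i/K_i) = 11.0/6.18 + 13.6/30.8 = 2.221 d.
q = Δh / Σ(b_i/K_i) = 13.5 / 2.221 = 6.077 m/day.
In each layer the seepage velocity is v_i = q/n_i, so the layer transit time is t_i = b_i·n_i / q:
  layer 1 (medium sand): t_1 = 11.0 × 0.20 / 6.077 = 0.3620 d
  layer 2 (coarse sand): t_2 = 13.6 × 0.21 / 6.077 = 0.4700 d
Total t = Σ t_i = 0.8320 days.

0.832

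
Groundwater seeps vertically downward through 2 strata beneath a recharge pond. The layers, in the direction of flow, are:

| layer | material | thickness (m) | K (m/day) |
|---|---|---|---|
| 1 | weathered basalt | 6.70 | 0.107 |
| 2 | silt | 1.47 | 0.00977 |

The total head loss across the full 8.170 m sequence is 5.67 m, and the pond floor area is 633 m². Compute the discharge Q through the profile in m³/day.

Flow is perpendicular to layering, so the layers act in series and the equivalent K is the thickness-weighted harmonic mean.
Total thickness L = 6.70 + 1.47 = 8.170 m.
Σ(b_i/K_i) = 6.70/0.107 + 1.47/0.00977 = 213.1 d.
K_eq = L / Σ(b_i/K_i) = 8.170 / 213.1 = 0.03834 m/day.
Q = K_eq · A · (Δh/L) = 0.03834 × 633 × (5.67/8.170) = 16.84 m³/day.

16.8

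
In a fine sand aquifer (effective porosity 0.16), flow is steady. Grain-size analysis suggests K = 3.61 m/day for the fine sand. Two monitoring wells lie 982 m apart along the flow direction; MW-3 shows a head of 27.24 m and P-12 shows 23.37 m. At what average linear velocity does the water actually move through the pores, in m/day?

Hydraulic gradient i = (27.24 − 23.37) / 982 = 3.87 / 982 = 0.003941.
Darcy flux q = K · i = 3.610 × 0.003941 = 0.01423 m/day.
Seepage velocity v = q / n_e = 0.01423 / 0.16 = 0.08892 m/day.

0.0889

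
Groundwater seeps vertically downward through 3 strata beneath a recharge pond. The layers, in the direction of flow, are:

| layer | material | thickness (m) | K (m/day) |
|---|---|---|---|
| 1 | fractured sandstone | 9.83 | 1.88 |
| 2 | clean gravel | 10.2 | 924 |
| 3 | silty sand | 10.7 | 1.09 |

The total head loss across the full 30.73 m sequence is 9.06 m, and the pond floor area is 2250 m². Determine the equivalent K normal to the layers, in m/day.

2.04

Flow is perpendicular to layering, so the layers act in series and the equivalent K is the thickness-weighted harmonic mean.
Total thickness L = 9.83 + 10.2 + 10.7 = 30.73 m.
Σ(b_i/K_i) = 9.83/1.88 + 10.2/924 + 10.7/1.09 = 15.06 d.
K_eq = L / Σ(b_i/K_i) = 30.73 / 15.06 = 2.041 m/day.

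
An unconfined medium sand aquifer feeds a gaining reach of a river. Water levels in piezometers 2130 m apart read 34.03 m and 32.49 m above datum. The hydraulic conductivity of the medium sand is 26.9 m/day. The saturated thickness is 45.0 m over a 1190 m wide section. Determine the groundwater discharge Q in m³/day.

Cross-sectional area A = 1190 × 45.0 = 53550 m².
Hydraulic gradient i = (34.03 − 32.49) / 2130 = 1.54 / 2130 = 0.0007230.
Darcy's law: Q = K · A · i = 26.90 × 53550 × 0.0007230 = 1041 m³/day.

1040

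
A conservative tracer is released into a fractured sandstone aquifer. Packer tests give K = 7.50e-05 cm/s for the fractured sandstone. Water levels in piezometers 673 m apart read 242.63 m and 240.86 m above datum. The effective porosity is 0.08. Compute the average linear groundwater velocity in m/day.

Convert K: 7.50e-05 cm/s × 864 = 0.06480 m/day.
Hydraulic gradient i = (242.63 − 240.86) / 673 = 1.77 / 673 = 0.002630.
Darcy flux q = K · i = 0.06480 × 0.002630 = 0.0001704 m/day.
Seepage velocity v = q / n_e = 0.0001704 / 0.08 = 0.002130 m/day.

0.00213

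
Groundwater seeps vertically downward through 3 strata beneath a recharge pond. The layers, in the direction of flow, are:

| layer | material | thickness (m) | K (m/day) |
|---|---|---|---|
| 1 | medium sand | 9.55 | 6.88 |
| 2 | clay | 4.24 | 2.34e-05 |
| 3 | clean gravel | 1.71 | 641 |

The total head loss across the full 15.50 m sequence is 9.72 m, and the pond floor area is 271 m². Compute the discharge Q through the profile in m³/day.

0.0145

Flow is perpendicular to layering, so the layers act in series and the equivalent K is the thickness-weighted harmonic mean.
Total thickness L = 9.55 + 4.24 + 1.71 = 15.50 m.
Σ(b_i/K_i) = 9.55/6.88 + 4.24/2.34e-05 + 1.71/641 = 1.812e+05 d.
K_eq = L / Σ(b_i/K_i) = 15.50 / 1.812e+05 = 8.554e-05 m/day.
Q = K_eq · A · (Δh/L) = 8.554e-05 × 271 × (9.72/15.50) = 0.01454 m³/day.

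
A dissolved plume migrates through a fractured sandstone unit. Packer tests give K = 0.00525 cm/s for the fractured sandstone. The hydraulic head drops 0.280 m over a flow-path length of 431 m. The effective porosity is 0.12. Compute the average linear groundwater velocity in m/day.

0.0246

Convert K: 0.00525 cm/s × 864 = 4.536 m/day.
Hydraulic gradient i = Δh / L = 0.280 / 431 = 0.0006497.
Darcy flux q = K · i = 4.536 × 0.0006497 = 0.002947 m/day.
Seepage velocity v = q / n_e = 0.002947 / 0.12 = 0.02456 m/day.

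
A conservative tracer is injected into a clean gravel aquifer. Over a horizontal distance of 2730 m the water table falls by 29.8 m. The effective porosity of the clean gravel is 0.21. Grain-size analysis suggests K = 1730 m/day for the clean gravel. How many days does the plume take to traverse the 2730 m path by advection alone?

30.4

Hydraulic gradient i = Δh / L = 29.8 / 2730 = 0.01092.
Darcy flux q = K · i = 1730 × 0.01092 = 18.88 m/day.
Seepage velocity v = q / n_e = 18.88 / 0.21 = 89.92 m/day.
Travel time t = L / v = 2730 / 89.92 = 30.36 days.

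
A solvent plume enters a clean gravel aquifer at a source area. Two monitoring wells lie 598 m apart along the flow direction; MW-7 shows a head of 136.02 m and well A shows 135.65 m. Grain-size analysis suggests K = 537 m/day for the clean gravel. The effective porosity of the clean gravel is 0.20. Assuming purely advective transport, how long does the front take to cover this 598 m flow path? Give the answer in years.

Hydraulic gradient i = (136.02 − 135.65) / 598 = 0.37 / 598 = 0.0006187.
Darcy flux q = K · i = 537.0 × 0.0006187 = 0.3323 m/day.
Seepage velocity v = q / n_e = 0.3323 / 0.20 = 1.661 m/day.
Travel time t = L / v = 598 / 1.661 = 360.0 days = 0.9855 years.

0.986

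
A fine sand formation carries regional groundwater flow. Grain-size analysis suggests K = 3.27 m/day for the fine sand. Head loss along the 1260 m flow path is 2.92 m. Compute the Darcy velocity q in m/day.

0.00758

Hydraulic gradient i = Δh / L = 2.92 / 1260 = 0.002317.
Specific discharge q = K · i = 3.270 × 0.002317 = 0.007578 m/day.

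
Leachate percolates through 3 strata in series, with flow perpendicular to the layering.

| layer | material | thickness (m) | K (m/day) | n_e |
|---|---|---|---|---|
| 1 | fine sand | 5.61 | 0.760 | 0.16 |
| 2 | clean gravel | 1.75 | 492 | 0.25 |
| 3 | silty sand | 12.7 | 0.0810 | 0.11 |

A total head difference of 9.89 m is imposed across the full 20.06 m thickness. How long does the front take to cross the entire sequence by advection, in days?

With flow normal to the layers, continuity requires the same specific discharge q through every layer.
Σ(b_i/K_i) = 5.61/0.760 + 1.75/492 + 12.7/0.0810 = 164.2 d.
q = Δh / Σ(b_i/K_i) = 9.89 / 164.2 = 0.06024 m/day.
In each layer the seepage velocity is v_i = q/n_i, so the layer transit time is t_i = b_i·n_i / q:
  layer 1 (fine sand): t_1 = 5.61 × 0.16 / 0.06024 = 14.90 d
  layer 2 (clean gravel): t_2 = 1.75 × 0.25 / 0.06024 = 7.263 d
  layer 3 (silty sand): t_3 = 12.7 × 0.11 / 0.06024 = 23.19 d
Total t = Σ t_i = 45.35 days.

45.4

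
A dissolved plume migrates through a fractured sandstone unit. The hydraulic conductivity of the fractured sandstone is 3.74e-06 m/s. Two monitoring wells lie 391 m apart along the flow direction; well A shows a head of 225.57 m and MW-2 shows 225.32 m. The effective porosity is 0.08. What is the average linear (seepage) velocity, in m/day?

Convert K: 3.74e-06 m/s × 86400 = 0.3231 m/day.
Hydraulic gradient i = (225.57 − 225.32) / 391 = 0.25 / 391 = 0.0006394.
Darcy flux q = K · i = 0.3231 × 0.0006394 = 0.0002066 m/day.
Seepage velocity v = q / n_e = 0.0002066 / 0.08 = 0.002583 m/day.

0.00258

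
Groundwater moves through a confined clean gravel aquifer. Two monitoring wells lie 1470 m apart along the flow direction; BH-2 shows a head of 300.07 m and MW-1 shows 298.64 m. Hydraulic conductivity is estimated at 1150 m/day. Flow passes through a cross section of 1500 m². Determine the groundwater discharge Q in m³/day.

1680

Hydraulic gradient i = (300.07 − 298.64) / 1470 = 1.43 / 1470 = 0.0009728.
Darcy's law: Q = K · A · i = 1150 × 1500 × 0.0009728 = 1678 m³/day.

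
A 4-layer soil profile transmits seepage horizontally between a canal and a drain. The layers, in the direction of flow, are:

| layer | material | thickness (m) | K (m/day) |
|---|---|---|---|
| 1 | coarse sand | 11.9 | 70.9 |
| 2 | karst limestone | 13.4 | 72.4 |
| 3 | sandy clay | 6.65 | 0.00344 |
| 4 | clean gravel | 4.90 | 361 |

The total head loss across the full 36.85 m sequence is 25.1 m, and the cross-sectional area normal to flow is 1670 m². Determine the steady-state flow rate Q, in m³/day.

21.7

Flow is perpendicular to layering, so the layers act in series and the equivalent K is the thickness-weighted harmonic mean.
Total thickness L = 11.9 + 13.4 + 6.65 + 4.90 = 36.85 m.
Σ(b_i/K_i) = 11.9/70.9 + 13.4/72.4 + 6.65/0.00344 + 4.90/361 = 1934 d.
K_eq = L / Σ(b_i/K_i) = 36.85 / 1934 = 0.01906 m/day.
Q = K_eq · A · (Δh/L) = 0.01906 × 1670 × (25.1/36.85) = 21.68 m³/day.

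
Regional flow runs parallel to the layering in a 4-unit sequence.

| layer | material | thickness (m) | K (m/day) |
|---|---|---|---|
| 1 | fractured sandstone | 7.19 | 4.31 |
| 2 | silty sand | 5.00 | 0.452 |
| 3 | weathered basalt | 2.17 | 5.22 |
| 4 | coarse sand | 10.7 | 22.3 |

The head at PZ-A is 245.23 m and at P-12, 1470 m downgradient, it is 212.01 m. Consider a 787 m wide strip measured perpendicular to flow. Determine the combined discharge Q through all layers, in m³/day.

Flow is parallel to layering, so each bed carries its own Darcy discharge and the transmissivities add.
Σ(K_i·b_i) = 4.31×7.19 + 0.452×5.00 + 5.22×2.17 + 22.3×10.7 = 283.2 m²/day.
Hydraulic gradient i = (245.23 − 212.01) / 1470 = 33.22 / 1470 = 0.02260.
Q = Σ(K_i·b_i) · W · i = 283.2 × 787 × 0.02260 = 5037 m³/day.

5040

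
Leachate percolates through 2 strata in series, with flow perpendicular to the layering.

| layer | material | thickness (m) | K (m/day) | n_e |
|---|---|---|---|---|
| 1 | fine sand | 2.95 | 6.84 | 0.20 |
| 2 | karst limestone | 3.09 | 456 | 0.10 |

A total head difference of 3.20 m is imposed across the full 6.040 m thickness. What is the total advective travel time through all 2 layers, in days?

With flow normal to the layers, continuity requires the same specific discharge q through every layer.
Σ(b_i/K_i) = 2.95/6.84 + 3.09/456 = 0.4381 d.
q = Δh / Σ(b_i/K_i) = 3.20 / 0.4381 = 7.305 m/day.
In each layer the seepage velocity is v_i = q/n_i, so the layer transit time is t_i = b_i·n_i / q:
  layer 1 (fine sand): t_1 = 2.95 × 0.20 / 7.305 = 0.08077 d
  layer 2 (karst limestone): t_2 = 3.09 × 0.10 / 7.305 = 0.04230 d
Total t = Σ t_i = 0.1231 days.

0.123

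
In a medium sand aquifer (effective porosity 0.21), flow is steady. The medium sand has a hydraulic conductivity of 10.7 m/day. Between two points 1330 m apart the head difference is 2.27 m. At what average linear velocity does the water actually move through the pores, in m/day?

0.0870

Hydraulic gradient i = Δh / L = 2.27 / 1330 = 0.001707.
Darcy flux q = K · i = 10.70 × 0.001707 = 0.01826 m/day.
Seepage velocity v = q / n_e = 0.01826 / 0.21 = 0.08696 m/day.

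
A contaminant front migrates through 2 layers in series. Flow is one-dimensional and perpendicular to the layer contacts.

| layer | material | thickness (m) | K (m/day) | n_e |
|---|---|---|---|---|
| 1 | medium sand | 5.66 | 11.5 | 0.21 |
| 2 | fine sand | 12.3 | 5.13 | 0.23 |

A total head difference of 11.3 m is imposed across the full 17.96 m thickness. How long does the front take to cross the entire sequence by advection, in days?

With flow normal to the layers, continuity requires the same specific discharge q through every layer.
Σ(b_i/K_i) = 5.66/11.5 + 12.3/5.13 = 2.890 d.
q = Δh / Σ(b_i/K_i) = 11.3 / 2.890 = 3.910 m/day.
In each layer the seepage velocity is v_i = q/n_i, so the layer transit time is t_i = b_i·n_i / q:
  layer 1 (medium sand): t_1 = 5.66 × 0.21 / 3.910 = 0.3040 d
  layer 2 (fine sand): t_2 = 12.3 × 0.23 / 3.910 = 0.7235 d
Total t = Σ t_i = 1.027 days.

1.03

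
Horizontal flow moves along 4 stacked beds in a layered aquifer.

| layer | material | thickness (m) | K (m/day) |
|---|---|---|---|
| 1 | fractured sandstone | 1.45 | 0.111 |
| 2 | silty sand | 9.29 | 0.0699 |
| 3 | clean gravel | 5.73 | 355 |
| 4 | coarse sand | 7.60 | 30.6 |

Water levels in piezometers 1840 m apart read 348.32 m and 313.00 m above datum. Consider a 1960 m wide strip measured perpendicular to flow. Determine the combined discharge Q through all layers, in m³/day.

85300

Flow is parallel to layering, so each bed carries its own Darcy discharge and the transmissivities add.
Σ(K_i·b_i) = 0.111×1.45 + 0.0699×9.29 + 355×5.73 + 30.6×7.60 = 2268 m²/day.
Hydraulic gradient i = (348.32 − 313.00) / 1840 = 35.32 / 1840 = 0.01920.
Q = Σ(K_i·b_i) · W · i = 2268 × 1960 × 0.01920 = 85312 m³/day.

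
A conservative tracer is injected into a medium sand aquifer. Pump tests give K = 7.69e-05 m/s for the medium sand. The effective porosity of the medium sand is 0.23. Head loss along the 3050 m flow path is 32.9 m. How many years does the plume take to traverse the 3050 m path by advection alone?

26.8

Convert K: 7.69e-05 m/s × 86400 = 6.644 m/day.
Hydraulic gradient i = Δh / L = 32.9 / 3050 = 0.01079.
Darcy flux q = K · i = 6.644 × 0.01079 = 0.07167 m/day.
Seepage velocity v = q / n_e = 0.07167 / 0.23 = 0.3116 m/day.
Travel time t = L / v = 3050 / 0.3116 = 9788 days = 26.80 years.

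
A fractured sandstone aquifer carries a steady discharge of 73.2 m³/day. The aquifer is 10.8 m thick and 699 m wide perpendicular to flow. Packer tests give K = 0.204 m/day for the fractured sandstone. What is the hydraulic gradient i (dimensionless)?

Cross-sectional area A = 699 × 10.8 = 7549 m².
From Q = K·A·i, i = Q / (K·A) = 73.2 / (0.2040 × 7549) = 0.04753.

0.0475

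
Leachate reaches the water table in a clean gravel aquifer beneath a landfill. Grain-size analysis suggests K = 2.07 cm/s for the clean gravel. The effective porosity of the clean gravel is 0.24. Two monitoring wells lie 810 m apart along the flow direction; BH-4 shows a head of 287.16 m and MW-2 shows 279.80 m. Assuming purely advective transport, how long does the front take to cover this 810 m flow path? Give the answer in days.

12.0

Convert K: 2.07 cm/s × 864 = 1788 m/day.
Hydraulic gradient i = (287.16 − 279.80) / 810 = 7.36 / 810 = 0.009086.
Darcy flux q = K · i = 1788 × 0.009086 = 16.25 m/day.
Seepage velocity v = q / n_e = 16.25 / 0.24 = 67.71 m/day.
Travel time t = L / v = 810 / 67.71 = 11.96 days.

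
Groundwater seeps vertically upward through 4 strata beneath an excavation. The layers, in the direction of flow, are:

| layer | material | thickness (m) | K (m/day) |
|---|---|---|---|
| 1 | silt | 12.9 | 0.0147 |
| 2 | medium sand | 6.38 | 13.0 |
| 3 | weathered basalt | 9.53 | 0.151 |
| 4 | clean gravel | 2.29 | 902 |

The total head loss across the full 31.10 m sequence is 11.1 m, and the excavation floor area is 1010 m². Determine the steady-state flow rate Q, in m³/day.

11.9

Flow is perpendicular to layering, so the layers act in series and the equivalent K is the thickness-weighted harmonic mean.
Total thickness L = 12.9 + 6.38 + 9.53 + 2.29 = 31.10 m.
Σ(b_i/K_i) = 12.9/0.0147 + 6.38/13.0 + 9.53/0.151 + 2.29/902 = 941.2 d.
K_eq = L / Σ(b_i/K_i) = 31.10 / 941.2 = 0.03304 m/day.
Q = K_eq · A · (Δh/L) = 0.03304 × 1010 × (11.1/31.10) = 11.91 m³/day.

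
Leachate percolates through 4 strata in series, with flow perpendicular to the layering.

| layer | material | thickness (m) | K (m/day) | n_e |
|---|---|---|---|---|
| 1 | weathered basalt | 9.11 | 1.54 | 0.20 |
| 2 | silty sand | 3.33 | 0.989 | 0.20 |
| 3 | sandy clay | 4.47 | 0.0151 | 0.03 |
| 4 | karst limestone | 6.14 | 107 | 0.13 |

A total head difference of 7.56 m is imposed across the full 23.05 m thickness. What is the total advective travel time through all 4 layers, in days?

138

With flow normal to the layers, continuity requires the same specific discharge q through every layer.
Σ(b_i/K_i) = 9.11/1.54 + 3.33/0.989 + 4.47/0.0151 + 6.14/107 = 305.4 d.
q = Δh / Σ(b_i/K_i) = 7.56 / 305.4 = 0.02476 m/day.
In each layer the seepage velocity is v_i = q/n_i, so the layer transit time is t_i = b_i·n_i / q:
  layer 1 (weathered basalt): t_1 = 9.11 × 0.20 / 0.02476 = 73.59 d
  layer 2 (silty sand): t_2 = 3.33 × 0.20 / 0.02476 = 26.90 d
  layer 3 (sandy clay): t_3 = 4.47 × 0.03 / 0.02476 = 5.417 d
  layer 4 (karst limestone): t_4 = 6.14 × 0.13 / 0.02476 = 32.24 d
Total t = Σ t_i = 138.2 days.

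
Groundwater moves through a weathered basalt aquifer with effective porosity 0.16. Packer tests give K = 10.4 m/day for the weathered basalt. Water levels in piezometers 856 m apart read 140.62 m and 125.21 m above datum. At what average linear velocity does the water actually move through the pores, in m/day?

Hydraulic gradient i = (140.62 − 125.21) / 856 = 15.41 / 856 = 0.01800.
Darcy flux q = K · i = 10.40 × 0.01800 = 0.1872 m/day.
Seepage velocity v = q / n_e = 0.1872 / 0.16 = 1.170 m/day.

1.17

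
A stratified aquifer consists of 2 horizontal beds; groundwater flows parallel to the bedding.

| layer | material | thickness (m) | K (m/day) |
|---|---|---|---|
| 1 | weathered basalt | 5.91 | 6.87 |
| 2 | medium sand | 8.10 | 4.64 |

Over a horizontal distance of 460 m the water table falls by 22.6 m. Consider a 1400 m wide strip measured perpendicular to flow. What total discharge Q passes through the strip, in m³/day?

Flow is parallel to layering, so each bed carries its own Darcy discharge and the transmissivities add.
Σ(K_i·b_i) = 6.87×5.91 + 4.64×8.10 = 78.19 m²/day.
Hydraulic gradient i = Δh / L = 22.6 / 460 = 0.04913.
Q = Σ(K_i·b_i) · W · i = 78.19 × 1400 × 0.04913 = 5378 m³/day.

5380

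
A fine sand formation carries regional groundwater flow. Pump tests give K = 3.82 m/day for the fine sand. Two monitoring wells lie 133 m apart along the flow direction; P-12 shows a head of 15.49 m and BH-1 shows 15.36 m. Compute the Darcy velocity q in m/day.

Hydraulic gradient i = (15.49 − 15.36) / 133 = 0.13 / 133 = 0.0009774.
Specific discharge q = K · i = 3.820 × 0.0009774 = 0.003734 m/day.

0.00373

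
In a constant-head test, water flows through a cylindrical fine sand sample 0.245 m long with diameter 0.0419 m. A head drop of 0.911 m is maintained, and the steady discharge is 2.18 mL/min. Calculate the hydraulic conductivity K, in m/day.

0.612

Cross-sectional area A = π·(d/2)² = π × (0.0419/2)² = 0.001379 m².
Convert discharge: 2.18 mL/min = 3.633e-08 m³/s.
Darcy's law rearranged: K = Q·L / (A·Δh) = 3.633e-08 × 0.245 / (0.001379 × 0.911) = 7.087e-06 m/s = 0.6123 m/day.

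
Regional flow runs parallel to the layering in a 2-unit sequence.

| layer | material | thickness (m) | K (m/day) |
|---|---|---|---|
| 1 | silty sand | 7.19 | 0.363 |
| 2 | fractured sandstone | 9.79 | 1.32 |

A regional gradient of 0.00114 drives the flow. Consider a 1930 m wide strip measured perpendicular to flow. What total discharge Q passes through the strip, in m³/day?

Flow is parallel to layering, so each bed carries its own Darcy discharge and the transmissivities add.
Σ(K_i·b_i) = 0.363×7.19 + 1.32×9.79 = 15.53 m²/day.
Hydraulic gradient i = 0.00114.
Q = Σ(K_i·b_i) · W · i = 15.53 × 1930 × 0.001140 = 34.18 m³/day.

34.2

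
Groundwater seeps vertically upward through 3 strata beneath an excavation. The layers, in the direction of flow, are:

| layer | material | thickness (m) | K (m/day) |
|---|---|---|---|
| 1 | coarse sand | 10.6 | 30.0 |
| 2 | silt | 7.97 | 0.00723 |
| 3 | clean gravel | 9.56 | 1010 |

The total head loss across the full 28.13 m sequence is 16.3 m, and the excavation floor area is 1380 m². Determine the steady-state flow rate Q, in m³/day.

20.4

Flow is perpendicular to layering, so the layers act in series and the equivalent K is the thickness-weighted harmonic mean.
Total thickness L = 10.6 + 7.97 + 9.56 = 28.13 m.
Σ(b_i/K_i) = 10.6/30.0 + 7.97/0.00723 + 9.56/1010 = 1103 d.
K_eq = L / Σ(b_i/K_i) = 28.13 / 1103 = 0.02551 m/day.
Q = K_eq · A · (Δh/L) = 0.02551 × 1380 × (16.3/28.13) = 20.40 m³/day.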